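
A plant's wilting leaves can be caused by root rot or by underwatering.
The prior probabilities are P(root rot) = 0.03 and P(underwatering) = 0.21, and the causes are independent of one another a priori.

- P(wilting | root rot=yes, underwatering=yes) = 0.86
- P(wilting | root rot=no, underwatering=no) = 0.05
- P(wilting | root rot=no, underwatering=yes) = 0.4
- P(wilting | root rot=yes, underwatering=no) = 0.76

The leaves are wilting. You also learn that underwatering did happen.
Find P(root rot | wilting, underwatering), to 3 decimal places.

Sum P(wilting|·) weighted by the priors over both values of root rot:
  P(wilting | underwatering) = 0.4×0.97 + 0.86×0.03
        = 0.388000 + 0.025800 = 0.413800
Configurations with root rot contribute 0.025800, so
  P(root rot | wilting, underwatering) = 0.025800 / 0.413800 ≈ 0.062

P(root rot | wilting, underwatering) ≈ 0.062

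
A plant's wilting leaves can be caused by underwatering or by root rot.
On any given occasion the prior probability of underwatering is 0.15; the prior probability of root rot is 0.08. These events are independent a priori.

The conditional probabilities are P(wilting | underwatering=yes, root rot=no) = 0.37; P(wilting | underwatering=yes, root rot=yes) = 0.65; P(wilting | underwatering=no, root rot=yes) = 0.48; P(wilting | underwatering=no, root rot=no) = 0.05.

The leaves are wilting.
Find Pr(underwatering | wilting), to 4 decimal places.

By total probability over the 4 (underwatering, root rot) configurations:
  P(wilting) = 0.05*0.85*0.92 + 0.48*0.85*0.08 + 0.37*0.15*0.92 + 0.65*0.15*0.08
        = 0.039100 + 0.032640 + 0.051060 + 0.007800 = 0.130600
Configurations with underwatering contribute 0.058860, so
  P(underwatering | wilting) = 0.058860 / 0.130600 ≈ 0.4507

Pr(underwatering | wilting) ≈ 0.4507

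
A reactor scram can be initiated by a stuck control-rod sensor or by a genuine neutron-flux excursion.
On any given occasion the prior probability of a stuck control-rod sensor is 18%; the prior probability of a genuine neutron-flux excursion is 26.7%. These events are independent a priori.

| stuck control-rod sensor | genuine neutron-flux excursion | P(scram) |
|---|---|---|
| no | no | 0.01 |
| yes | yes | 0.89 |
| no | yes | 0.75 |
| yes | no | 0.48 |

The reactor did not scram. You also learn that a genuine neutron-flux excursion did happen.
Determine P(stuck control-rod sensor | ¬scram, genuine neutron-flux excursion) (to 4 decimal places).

For the numerator, keep only stuck control-rod sensor=true terms: 0.11×0.18 = 0.019800
Normalizer over all consistent configurations: 0.25×0.82 + 0.11×0.18 = 0.224800
Posterior = 0.019800 / 0.224800 ≈ 0.0881

P(stuck control-rod sensor | ¬scram, genuine neutron-flux excursion) ≈ 0.0881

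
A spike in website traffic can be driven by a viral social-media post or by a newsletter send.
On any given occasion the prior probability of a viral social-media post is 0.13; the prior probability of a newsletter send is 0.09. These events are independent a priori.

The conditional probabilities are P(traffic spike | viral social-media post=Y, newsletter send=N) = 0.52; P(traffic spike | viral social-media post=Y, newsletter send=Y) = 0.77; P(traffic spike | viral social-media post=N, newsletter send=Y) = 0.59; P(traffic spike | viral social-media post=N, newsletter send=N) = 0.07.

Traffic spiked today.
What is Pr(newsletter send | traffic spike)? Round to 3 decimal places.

Pr(newsletter send | traffic spike) ≈ 0.321

By total probability over the 4 (viral social-media post, newsletter send) configurations:
  P(traffic spike) = 0.07×0.87×0.91 + 0.59×0.87×0.09 + 0.52×0.13×0.91 + 0.77×0.13×0.09
        = 0.055419 + 0.046197 + 0.061516 + 0.009009 = 0.172141
Configurations with newsletter send contribute 0.055206, so
  P(newsletter send | traffic spike) = 0.055206 / 0.172141 ≈ 0.321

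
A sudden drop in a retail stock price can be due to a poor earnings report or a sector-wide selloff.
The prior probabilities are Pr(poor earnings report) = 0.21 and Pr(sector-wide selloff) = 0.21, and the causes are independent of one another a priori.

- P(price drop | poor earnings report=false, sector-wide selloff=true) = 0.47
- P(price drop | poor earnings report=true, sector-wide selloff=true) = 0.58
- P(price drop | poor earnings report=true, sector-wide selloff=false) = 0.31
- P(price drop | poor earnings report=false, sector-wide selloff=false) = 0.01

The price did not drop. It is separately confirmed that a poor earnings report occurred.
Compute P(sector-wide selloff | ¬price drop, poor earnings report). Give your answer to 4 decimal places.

P(sector-wide selloff | ¬price drop, poor earnings report) ≈ 0.1393

Sum P(¬price drop|·) weighted by the priors over both values of sector-wide selloff:
  P(¬price drop | poor earnings report) = 0.69·0.79 + 0.42·0.21
        = 0.545100 + 0.088200 = 0.633300
The terms with sector-wide selloff present sum to 0.088200, so
  P(sector-wide selloff | ¬price drop, poor earnings report) = 0.088200 / 0.633300 ≈ 0.1393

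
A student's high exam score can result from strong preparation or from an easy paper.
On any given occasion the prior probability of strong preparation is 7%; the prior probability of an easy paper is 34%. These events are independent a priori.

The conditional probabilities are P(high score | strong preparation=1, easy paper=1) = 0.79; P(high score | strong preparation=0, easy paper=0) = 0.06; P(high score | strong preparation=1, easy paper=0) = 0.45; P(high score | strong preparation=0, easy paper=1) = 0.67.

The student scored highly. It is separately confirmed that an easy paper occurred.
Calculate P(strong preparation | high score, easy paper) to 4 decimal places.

P(strong preparation | high score, easy paper) ≈ 0.0815

Sum P(high score|·) weighted by the priors over both values of strong preparation:
  P(high score | easy paper) = 0.67*0.93 + 0.79*0.07
        = 0.623100 + 0.055300 = 0.678400
Keeping only the strong preparation-present terms gives 0.055300, so
  P(strong preparation | high score, easy paper) = 0.055300 / 0.678400 ≈ 0.0815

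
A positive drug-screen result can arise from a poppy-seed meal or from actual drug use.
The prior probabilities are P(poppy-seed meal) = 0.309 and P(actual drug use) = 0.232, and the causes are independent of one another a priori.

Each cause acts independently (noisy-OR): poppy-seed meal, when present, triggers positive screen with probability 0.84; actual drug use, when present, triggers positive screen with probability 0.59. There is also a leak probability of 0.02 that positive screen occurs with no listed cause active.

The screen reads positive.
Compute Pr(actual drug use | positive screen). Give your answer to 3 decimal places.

Under noisy-OR, P(positive screen | causes) = 1 − (1−0.02)·∏(1−qᵢ) over the active causes.
For the numerator, keep only actual drug use=true terms: 0.095899 + 0.067079 = 0.162978
Normalizer over all consistent configurations: 0.02×0.691×0.768 + 0.5982×0.691×0.232 + 0.8432×0.309×0.768 + 0.935712×0.309×0.232 = 0.373693
P(actual drug use | positive screen) = 0.162978/0.373693 ≈ 0.436

Pr(actual drug use | positive screen) ≈ 0.436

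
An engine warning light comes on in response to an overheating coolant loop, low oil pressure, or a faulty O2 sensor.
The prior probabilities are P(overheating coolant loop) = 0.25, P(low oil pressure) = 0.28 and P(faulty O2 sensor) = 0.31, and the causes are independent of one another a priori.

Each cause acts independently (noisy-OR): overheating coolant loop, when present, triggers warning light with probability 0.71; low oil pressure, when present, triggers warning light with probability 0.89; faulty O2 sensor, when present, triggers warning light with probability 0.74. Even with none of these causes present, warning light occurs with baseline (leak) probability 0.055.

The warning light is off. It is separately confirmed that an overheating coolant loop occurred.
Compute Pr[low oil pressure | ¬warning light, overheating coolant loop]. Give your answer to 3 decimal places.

Under noisy-OR, P(warning light | causes) = 1 − (1−0.055)·∏(1−qᵢ) over the active causes.
Enumerate the 4 (low oil pressure, faulty O2 sensor) configurations and weight by the priors:
  P(¬warning light | overheating coolant loop) = 0.27405*0.72*0.69 + 0.071253*0.72*0.31 + 0.030146*0.28*0.69 + 0.007838*0.28*0.31
        = 0.136148 + 0.015904 + 0.005824 + 0.000680 = 0.158556
Configurations with low oil pressure contribute 0.006504, so
  P(low oil pressure | ¬warning light, overheating coolant loop) = 0.006504 / 0.158556 ≈ 0.041

Pr[low oil pressure | ¬warning light, overheating coolant loop] ≈ 0.041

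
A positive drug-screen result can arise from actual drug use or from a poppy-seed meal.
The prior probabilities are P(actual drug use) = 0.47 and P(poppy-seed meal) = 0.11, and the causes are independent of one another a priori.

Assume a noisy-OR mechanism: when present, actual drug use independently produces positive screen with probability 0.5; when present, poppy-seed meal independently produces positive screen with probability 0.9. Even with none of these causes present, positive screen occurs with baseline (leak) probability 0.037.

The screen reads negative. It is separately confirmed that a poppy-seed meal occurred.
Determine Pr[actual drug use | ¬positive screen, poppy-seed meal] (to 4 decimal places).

Under noisy-OR, P(positive screen | causes) = 1 − (1−0.037)·∏(1−qᵢ) over the active causes.
Weight on actual drug use=true, given the evidence: 0.04815·0.47 = 0.022630
Normalizer over all consistent configurations: 0.0963·0.53 + 0.04815·0.47 = 0.073669
P(actual drug use | ¬positive screen, poppy-seed meal) = 0.022630/0.073669 ≈ 0.3072

Pr[actual drug use | ¬positive screen, poppy-seed meal] ≈ 0.3072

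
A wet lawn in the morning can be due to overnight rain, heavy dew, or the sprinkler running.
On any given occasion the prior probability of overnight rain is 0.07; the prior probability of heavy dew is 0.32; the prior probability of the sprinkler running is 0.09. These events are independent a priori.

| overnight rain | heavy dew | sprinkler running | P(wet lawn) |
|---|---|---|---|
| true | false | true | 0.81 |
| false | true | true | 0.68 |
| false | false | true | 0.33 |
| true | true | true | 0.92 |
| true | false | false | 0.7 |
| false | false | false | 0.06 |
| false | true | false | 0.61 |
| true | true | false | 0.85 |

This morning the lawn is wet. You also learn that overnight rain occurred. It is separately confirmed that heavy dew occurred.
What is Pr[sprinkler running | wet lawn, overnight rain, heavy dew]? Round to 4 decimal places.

P(wet lawn | overnight rain, heavy dew) = 0.85·0.91 + 0.92·0.09 = 0.773500 + 0.082800 = 0.856300
Restricting to configurations with sprinkler running present: 0.92·0.09 = 0.082800.
So P(sprinkler running | wet lawn, overnight rain, heavy dew) = 0.082800/0.856300 ≈ 0.0967.

Pr[sprinkler running | wet lawn, overnight rain, heavy dew] ≈ 0.0967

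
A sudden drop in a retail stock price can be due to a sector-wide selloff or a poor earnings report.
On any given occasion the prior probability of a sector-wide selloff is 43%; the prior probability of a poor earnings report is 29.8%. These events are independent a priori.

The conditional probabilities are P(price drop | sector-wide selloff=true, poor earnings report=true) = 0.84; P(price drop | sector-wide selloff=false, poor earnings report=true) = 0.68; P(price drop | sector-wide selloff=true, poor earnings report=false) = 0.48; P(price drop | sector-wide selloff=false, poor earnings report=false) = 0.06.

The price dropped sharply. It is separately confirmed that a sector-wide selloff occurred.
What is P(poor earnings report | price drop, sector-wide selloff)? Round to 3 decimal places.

By total probability over both values of poor earnings report:
  P(price drop | sector-wide selloff) = 0.48×0.702 + 0.84×0.298
        = 0.336960 + 0.250320 = 0.587280
The terms with poor earnings report present sum to 0.250320, so
  P(poor earnings report | price drop, sector-wide selloff) = 0.250320 / 0.587280 ≈ 0.426

P(poor earnings report | price drop, sector-wide selloff) ≈ 0.426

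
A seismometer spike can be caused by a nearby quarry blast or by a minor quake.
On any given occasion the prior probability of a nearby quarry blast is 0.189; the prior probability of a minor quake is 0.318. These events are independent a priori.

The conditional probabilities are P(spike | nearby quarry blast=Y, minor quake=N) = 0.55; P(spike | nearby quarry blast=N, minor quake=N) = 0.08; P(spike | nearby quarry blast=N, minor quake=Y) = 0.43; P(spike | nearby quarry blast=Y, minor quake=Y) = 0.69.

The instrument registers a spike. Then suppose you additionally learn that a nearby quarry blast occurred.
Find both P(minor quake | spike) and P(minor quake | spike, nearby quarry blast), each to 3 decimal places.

P(minor quake | spike) ≈ 0.570; P(minor quake | spike, nearby quarry blast) ≈ 0.369

P(spike) = 0.08*0.811*0.682 + 0.43*0.811*0.318 + 0.55*0.189*0.682 + 0.69*0.189*0.318 = 0.044248 + 0.110896 + 0.070894 + 0.041470 = 0.267508
The minor quake-present share is 0.110896 + 0.041470 = 0.152366.
Hence the posterior is 0.152366/0.267508 ≈ 0.570.

Now condition on the additional information:
P(spike | nearby quarry blast) = 0.55·0.682 + 0.69·0.318 = 0.375100 + 0.219420 = 0.594520
Of this, 0.219420 comes from 0.69·0.318 (the minor quake=true cases).
So P(minor quake | spike, nearby quarry blast) = 0.219420/0.594520 ≈ 0.369.
Conditioning on nearby quarry blast lowers the posterior on minor quake: the classic explaining-away effect in a common-effect structure.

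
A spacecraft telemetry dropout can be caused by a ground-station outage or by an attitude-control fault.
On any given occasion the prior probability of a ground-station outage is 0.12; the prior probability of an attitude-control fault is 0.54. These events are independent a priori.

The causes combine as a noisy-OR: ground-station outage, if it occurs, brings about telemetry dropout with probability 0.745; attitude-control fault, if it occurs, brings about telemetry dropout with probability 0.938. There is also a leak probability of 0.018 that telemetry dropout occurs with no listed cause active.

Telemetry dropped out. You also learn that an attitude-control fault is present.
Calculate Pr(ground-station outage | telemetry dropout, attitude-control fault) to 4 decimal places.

Under noisy-OR, P(telemetry dropout | causes) = 1 − (1−0.018)·∏(1−qᵢ) over the active causes.
By total probability over both values of ground-station outage:
  P(telemetry dropout | attitude-control fault) = 0.939116·0.88 + 0.984475·0.12
        = 0.826422 + 0.118137 = 0.944559
The terms with ground-station outage present sum to 0.118137, so
  P(ground-station outage | telemetry dropout, attitude-control fault) = 0.118137 / 0.944559 ≈ 0.1251

Pr(ground-station outage | telemetry dropout, attitude-control fault) ≈ 0.1251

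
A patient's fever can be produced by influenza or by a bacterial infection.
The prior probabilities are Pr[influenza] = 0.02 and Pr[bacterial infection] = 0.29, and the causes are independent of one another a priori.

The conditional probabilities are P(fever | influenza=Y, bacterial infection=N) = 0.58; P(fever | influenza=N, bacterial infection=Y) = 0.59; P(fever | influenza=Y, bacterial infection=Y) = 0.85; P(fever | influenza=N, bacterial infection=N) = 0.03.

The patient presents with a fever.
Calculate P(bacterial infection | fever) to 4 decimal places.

Sum P(fever|·) weighted by the priors over the 4 (influenza, bacterial infection) configurations:
  P(fever) = 0.03×0.98×0.71 + 0.59×0.98×0.29 + 0.58×0.02×0.71 + 0.85×0.02×0.29
        = 0.020874 + 0.167678 + 0.008236 + 0.004930 = 0.201718
Configurations with bacterial infection contribute 0.172608, so
  P(bacterial infection | fever) = 0.172608 / 0.201718 ≈ 0.8557

P(bacterial infection | fever) ≈ 0.8557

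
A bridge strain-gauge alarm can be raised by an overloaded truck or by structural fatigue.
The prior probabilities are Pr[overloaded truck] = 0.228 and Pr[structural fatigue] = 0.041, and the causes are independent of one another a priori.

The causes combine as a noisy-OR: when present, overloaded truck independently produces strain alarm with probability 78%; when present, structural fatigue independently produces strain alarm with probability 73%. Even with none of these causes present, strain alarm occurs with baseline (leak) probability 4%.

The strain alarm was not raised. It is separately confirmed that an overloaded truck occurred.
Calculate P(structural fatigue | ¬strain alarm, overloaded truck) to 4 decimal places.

Under noisy-OR, P(strain alarm | causes) = 1 − (1−0.04)·∏(1−qᵢ) over the active causes.
By total probability over both values of structural fatigue:
  P(¬strain alarm | overloaded truck) = 0.2112×0.959 + 0.057024×0.041
        = 0.202541 + 0.002338 = 0.204879
Configurations with structural fatigue contribute 0.002338, so
  P(structural fatigue | ¬strain alarm, overloaded truck) = 0.002338 / 0.204879 ≈ 0.0114

P(structural fatigue | ¬strain alarm, overloaded truck) ≈ 0.0114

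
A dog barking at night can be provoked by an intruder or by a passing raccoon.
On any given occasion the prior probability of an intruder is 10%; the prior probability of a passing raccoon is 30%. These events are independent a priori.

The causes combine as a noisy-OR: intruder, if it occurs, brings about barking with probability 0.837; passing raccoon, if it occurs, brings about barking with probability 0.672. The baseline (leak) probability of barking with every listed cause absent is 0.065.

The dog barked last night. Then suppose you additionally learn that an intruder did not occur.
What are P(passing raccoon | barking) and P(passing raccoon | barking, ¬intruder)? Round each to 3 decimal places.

Under noisy-OR, P(barking | causes) = 1 − (1−0.065)·∏(1−qᵢ) over the active causes.
Numerator (weight on configurations with passing raccoon): 0.187196 + 0.028500 = 0.215696
Denominator P(barking): 0.065×0.9×0.7 + 0.69332×0.9×0.3 + 0.847595×0.1×0.7 + 0.950011×0.1×0.3 = 0.315978
P(passing raccoon | barking) = 0.215696/0.315978 ≈ 0.683

With the extra evidence:
Weight on passing raccoon=true, given the evidence: 0.69332·0.3 = 0.207996
Normalizer over all consistent configurations: 0.065·0.7 + 0.69332·0.3 = 0.253496
Posterior = 0.207996 / 0.253496 ≈ 0.821
With intruder excluded, passing raccoon must carry more of the explanatory weight for the barking.

P(passing raccoon | barking) ≈ 0.683; P(passing raccoon | barking, ¬intruder) ≈ 0.821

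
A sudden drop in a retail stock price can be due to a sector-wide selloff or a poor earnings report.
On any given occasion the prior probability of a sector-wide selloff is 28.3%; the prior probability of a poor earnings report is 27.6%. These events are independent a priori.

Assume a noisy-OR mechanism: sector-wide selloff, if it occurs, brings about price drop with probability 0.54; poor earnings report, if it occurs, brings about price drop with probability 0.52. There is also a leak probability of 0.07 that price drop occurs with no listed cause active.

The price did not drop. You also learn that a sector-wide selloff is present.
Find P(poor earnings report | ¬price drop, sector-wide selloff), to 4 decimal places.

P(poor earnings report | ¬price drop, sector-wide selloff) ≈ 0.1547

Under noisy-OR, P(price drop | causes) = 1 − (1−0.07)·∏(1−qᵢ) over the active causes.
Numerator (weight on configurations with poor earnings report): 0.205344×0.276 = 0.056675
Denominator P(¬price drop | sector-wide selloff): 0.4278×0.724 + 0.205344×0.276 = 0.366402
P(poor earnings report | ¬price drop, sector-wide selloff) = 0.056675/0.366402 ≈ 0.1547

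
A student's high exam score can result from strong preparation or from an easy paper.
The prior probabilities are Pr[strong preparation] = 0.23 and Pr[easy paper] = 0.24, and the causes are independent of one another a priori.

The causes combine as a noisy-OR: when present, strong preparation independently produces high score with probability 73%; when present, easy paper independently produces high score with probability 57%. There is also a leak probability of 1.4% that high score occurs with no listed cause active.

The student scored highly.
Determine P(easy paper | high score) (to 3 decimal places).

Under noisy-OR, P(high score | causes) = 1 − (1−0.014)·∏(1−qᵢ) over the active causes.
By total probability over the 4 (strong preparation, easy paper) configurations:
  P(high score) = 0.014×0.77×0.76 + 0.57602×0.77×0.24 + 0.73378×0.23×0.76 + 0.885525×0.23×0.24
        = 0.008193 + 0.106448 + 0.128265 + 0.048881 = 0.291787
Keeping only the easy paper-present terms gives 0.155329, so
  P(easy paper | high score) = 0.155329 / 0.291787 ≈ 0.532

P(easy paper | high score) ≈ 0.532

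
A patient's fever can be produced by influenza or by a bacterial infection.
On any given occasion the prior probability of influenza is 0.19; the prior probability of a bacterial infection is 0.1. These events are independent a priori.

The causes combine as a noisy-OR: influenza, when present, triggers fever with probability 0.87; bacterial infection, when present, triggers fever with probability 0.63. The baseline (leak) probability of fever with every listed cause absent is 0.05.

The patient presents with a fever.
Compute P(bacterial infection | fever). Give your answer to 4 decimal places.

P(bacterial infection | fever) ≈ 0.2750

Under noisy-OR, P(fever | causes) = 1 − (1−0.05)·∏(1−qᵢ) over the active causes.
Numerator (weight on configurations with bacterial infection): 0.052529 + 0.018132 = 0.070661
Denominator P(fever): 0.05·0.81·0.9 + 0.6485·0.81·0.1 + 0.8765·0.19·0.9 + 0.954305·0.19·0.1 = 0.256993
P(bacterial infection | fever) = 0.070661/0.256993 ≈ 0.2750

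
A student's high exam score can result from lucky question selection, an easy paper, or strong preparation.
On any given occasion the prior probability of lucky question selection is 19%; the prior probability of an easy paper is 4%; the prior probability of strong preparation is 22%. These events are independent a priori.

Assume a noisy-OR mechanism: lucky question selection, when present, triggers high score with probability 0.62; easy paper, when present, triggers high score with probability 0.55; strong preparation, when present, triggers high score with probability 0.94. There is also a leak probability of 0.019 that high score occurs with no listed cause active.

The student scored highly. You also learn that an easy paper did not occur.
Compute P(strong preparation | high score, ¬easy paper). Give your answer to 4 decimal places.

P(strong preparation | high score, ¬easy paper) ≈ 0.6652

Under noisy-OR, P(high score | causes) = 1 − (1−0.019)·∏(1−qᵢ) over the active causes.
Enumerate the 4 (lucky question selection, strong preparation) configurations and weight by the priors:
  P(high score | ¬easy paper) = 0.019×0.81×0.78 + 0.94114×0.81×0.22 + 0.62722×0.19×0.78 + 0.977633×0.19×0.22
        = 0.012004 + 0.167711 + 0.092954 + 0.040865 = 0.313534
Keeping only the strong preparation-present terms gives 0.208576, so
  P(strong preparation | high score, ¬easy paper) = 0.208576 / 0.313534 ≈ 0.6652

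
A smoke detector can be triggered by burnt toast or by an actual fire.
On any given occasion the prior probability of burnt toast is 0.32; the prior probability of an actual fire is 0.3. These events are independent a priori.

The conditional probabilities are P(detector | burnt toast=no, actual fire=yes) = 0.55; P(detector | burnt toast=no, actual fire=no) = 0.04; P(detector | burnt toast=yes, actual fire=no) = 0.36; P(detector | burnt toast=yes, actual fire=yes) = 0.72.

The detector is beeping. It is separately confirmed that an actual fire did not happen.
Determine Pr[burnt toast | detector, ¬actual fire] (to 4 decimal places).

Numerator (weight on configurations with burnt toast): 0.36*0.32 = 0.115200
Denominator P(detector | ¬actual fire): 0.04*0.68 + 0.36*0.32 = 0.142400
Posterior = 0.115200 / 0.142400 ≈ 0.8090

Pr[burnt toast | detector, ¬actual fire] ≈ 0.8090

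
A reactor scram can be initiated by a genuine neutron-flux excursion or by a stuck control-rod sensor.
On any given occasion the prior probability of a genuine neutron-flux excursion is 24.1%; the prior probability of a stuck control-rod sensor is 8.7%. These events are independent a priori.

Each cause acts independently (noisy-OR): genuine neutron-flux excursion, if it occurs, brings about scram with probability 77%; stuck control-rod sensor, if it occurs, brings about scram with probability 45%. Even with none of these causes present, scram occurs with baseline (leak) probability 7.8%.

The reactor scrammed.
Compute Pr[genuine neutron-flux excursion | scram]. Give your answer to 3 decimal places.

Pr[genuine neutron-flux excursion | scram] ≈ 0.689

Under noisy-OR, P(scram | causes) = 1 − (1−0.078)·∏(1−qᵢ) over the active causes.
P(scram) = 0.078×0.759×0.913 + 0.4929×0.759×0.087 + 0.78794×0.241×0.913 + 0.883367×0.241×0.087 = 0.054051 + 0.032548 + 0.173373 + 0.018522 = 0.278494
Restricting to configurations with genuine neutron-flux excursion present: 0.173373 + 0.018522 = 0.191895.
P(genuine neutron-flux excursion | scram) = 0.191895 / 0.278494 ≈ 0.689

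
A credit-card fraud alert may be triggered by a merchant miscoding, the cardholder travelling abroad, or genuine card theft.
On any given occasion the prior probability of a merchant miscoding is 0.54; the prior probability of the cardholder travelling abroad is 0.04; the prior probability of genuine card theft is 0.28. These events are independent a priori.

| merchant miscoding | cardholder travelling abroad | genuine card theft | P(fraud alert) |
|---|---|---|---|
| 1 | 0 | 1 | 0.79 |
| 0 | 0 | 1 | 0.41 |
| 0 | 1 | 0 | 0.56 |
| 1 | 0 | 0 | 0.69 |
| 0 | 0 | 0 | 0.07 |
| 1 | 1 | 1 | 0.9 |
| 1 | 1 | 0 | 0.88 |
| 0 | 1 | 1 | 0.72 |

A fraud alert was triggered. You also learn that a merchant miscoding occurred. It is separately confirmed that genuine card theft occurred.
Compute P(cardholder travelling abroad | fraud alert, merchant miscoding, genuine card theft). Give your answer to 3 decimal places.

P(cardholder travelling abroad | fraud alert, merchant miscoding, genuine card theft) ≈ 0.045

P(fraud alert | merchant miscoding, genuine card theft) = 0.79·0.96 + 0.9·0.04 = 0.758400 + 0.036000 = 0.794400
Of this, 0.036000 comes from 0.9·0.04 (the cardholder travelling abroad=true cases).
Hence the posterior is 0.036000/0.794400 ≈ 0.045.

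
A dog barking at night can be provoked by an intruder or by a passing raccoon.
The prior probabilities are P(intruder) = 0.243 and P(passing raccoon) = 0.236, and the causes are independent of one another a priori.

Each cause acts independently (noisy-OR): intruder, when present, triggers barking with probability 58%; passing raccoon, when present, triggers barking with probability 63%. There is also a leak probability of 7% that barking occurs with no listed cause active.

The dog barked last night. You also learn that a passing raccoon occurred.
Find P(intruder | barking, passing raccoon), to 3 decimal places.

P(intruder | barking, passing raccoon) ≈ 0.295

Under noisy-OR, P(barking | causes) = 1 − (1−0.07)·∏(1−qᵢ) over the active causes.
Numerator (weight on configurations with intruder): 0.855478×0.243 = 0.207881
Denominator P(barking | passing raccoon): 0.6559×0.757 + 0.855478×0.243 = 0.704397
Posterior = 0.207881 / 0.704397 ≈ 0.295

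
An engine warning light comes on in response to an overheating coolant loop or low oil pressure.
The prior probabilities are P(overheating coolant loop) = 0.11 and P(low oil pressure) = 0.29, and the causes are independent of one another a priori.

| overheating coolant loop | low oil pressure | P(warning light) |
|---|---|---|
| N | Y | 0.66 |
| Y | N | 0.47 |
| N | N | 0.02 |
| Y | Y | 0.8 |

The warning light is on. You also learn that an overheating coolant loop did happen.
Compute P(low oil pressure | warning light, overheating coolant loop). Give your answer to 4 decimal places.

Weight on low oil pressure=true, given the evidence: 0.8·0.29 = 0.232000
Normalizer over all consistent configurations: 0.47·0.71 + 0.8·0.29 = 0.565700
P(low oil pressure | warning light, overheating coolant loop) = 0.232000/0.565700 ≈ 0.4101

P(low oil pressure | warning light, overheating coolant loop) ≈ 0.4101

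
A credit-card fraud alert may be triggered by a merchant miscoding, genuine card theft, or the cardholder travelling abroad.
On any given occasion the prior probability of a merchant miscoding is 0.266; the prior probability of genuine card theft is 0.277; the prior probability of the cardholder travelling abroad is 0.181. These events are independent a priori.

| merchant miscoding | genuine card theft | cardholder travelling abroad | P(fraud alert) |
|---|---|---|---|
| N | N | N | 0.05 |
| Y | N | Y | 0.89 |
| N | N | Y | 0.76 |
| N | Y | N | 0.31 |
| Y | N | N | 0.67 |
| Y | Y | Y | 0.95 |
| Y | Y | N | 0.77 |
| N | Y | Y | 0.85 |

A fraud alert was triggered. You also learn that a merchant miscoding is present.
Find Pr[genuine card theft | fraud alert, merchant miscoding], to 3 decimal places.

Enumerate the 4 (genuine card theft, cardholder travelling abroad) configurations and weight by the priors:
  P(fraud alert | merchant miscoding) = 0.67×0.723×0.819 + 0.89×0.723×0.181 + 0.77×0.277×0.819 + 0.95×0.277×0.181
        = 0.396732 + 0.116468 + 0.174685 + 0.047630 = 0.735515
The terms with genuine card theft present sum to 0.222315, so
  P(genuine card theft | fraud alert, merchant miscoding) = 0.222315 / 0.735515 ≈ 0.302

Pr[genuine card theft | fraud alert, merchant miscoding] ≈ 0.302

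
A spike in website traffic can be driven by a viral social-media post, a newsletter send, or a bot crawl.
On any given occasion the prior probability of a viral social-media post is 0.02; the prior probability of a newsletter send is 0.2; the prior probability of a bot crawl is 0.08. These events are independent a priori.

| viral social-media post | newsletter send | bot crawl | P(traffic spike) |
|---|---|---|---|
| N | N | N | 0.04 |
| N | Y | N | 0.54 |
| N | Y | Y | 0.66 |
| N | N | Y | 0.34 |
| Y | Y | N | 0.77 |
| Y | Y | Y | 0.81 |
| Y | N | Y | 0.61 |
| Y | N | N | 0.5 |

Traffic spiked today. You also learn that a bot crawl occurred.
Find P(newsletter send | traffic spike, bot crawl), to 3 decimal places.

P(traffic spike | bot crawl) = 0.34*0.98*0.8 + 0.66*0.98*0.2 + 0.61*0.02*0.8 + 0.81*0.02*0.2 = 0.266560 + 0.129360 + 0.009760 + 0.003240 = 0.408920
Of this, 0.132600 comes from 0.129360 + 0.003240 (the newsletter send=true cases).
Hence the posterior is 0.132600/0.408920 ≈ 0.324.

P(newsletter send | traffic spike, bot crawl) ≈ 0.324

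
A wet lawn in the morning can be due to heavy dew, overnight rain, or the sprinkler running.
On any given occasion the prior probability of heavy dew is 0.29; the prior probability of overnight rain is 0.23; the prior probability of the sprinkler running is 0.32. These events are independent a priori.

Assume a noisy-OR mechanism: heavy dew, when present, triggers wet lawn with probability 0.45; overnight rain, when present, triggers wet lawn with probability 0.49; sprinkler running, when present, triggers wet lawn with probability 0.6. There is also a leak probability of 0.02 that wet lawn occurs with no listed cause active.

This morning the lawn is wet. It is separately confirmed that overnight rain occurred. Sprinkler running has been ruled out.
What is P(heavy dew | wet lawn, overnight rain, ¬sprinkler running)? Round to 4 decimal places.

P(heavy dew | wet lawn, overnight rain, ¬sprinkler running) ≈ 0.3719

Under noisy-OR, P(wet lawn | causes) = 1 − (1−0.02)·∏(1−qᵢ) over the active causes.
Numerator (weight on configurations with heavy dew): 0.72511*0.29 = 0.210282
Denominator P(wet lawn | overnight rain, ¬sprinkler running): 0.5002*0.71 + 0.72511*0.29 = 0.565424
P(heavy dew | wet lawn, overnight rain, ¬sprinkler running) = 0.210282/0.565424 ≈ 0.3719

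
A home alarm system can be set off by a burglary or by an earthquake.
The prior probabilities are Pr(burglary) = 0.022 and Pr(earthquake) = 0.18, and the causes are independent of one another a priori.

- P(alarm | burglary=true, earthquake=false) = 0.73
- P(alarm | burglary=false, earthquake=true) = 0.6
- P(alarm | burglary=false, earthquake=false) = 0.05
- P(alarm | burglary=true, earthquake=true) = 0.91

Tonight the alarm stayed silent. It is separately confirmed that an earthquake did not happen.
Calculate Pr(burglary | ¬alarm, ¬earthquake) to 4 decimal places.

P(¬alarm | ¬earthquake) = 0.95·0.978 + 0.27·0.022 = 0.929100 + 0.005940 = 0.935040
The burglary-present share is 0.27·0.022 = 0.005940.
So P(burglary | ¬alarm, ¬earthquake) = 0.005940/0.935040 ≈ 0.0064.

Pr(burglary | ¬alarm, ¬earthquake) ≈ 0.0064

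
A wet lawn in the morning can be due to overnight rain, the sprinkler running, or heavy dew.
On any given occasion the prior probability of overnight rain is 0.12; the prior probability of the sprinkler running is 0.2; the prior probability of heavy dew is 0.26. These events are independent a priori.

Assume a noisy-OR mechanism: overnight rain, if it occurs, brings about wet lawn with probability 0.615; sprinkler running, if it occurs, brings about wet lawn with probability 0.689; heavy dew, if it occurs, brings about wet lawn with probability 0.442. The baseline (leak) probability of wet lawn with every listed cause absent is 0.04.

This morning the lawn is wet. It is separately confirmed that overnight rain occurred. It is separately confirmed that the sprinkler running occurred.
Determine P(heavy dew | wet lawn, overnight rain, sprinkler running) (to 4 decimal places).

P(heavy dew | wet lawn, overnight rain, sprinkler running) ≈ 0.2709

Under noisy-OR, P(wet lawn | causes) = 1 − (1−0.04)·∏(1−qᵢ) over the active causes.
For the numerator, keep only heavy dew=true terms: 0.93586*0.26 = 0.243324
Normalizer over all consistent configurations: 0.885054*0.74 + 0.93586*0.26 = 0.898264
Posterior = 0.243324 / 0.898264 ≈ 0.2709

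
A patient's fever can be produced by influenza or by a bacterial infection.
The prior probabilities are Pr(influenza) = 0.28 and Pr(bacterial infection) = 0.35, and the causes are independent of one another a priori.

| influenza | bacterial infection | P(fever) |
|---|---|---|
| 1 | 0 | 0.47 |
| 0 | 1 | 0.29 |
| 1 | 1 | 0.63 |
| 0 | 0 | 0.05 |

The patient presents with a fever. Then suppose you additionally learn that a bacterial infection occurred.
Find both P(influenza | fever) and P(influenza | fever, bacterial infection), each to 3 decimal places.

P(fever) = 0.05·0.72·0.65 + 0.29·0.72·0.35 + 0.47·0.28·0.65 + 0.63·0.28·0.35 = 0.023400 + 0.073080 + 0.085540 + 0.061740 = 0.243760
The influenza-present share is 0.085540 + 0.061740 = 0.147280.
P(influenza | fever) = 0.147280 / 0.243760 ≈ 0.604

With the extra evidence:
By total probability over both values of influenza:
  P(fever | bacterial infection) = 0.29*0.72 + 0.63*0.28
        = 0.208800 + 0.176400 = 0.385200
The terms with influenza present sum to 0.176400, so
  P(influenza | fever, bacterial infection) = 0.176400 / 0.385200 ≈ 0.458
— bacterial infection explains away the evidence for influenza.

P(influenza | fever) ≈ 0.604; P(influenza | fever, bacterial infection) ≈ 0.458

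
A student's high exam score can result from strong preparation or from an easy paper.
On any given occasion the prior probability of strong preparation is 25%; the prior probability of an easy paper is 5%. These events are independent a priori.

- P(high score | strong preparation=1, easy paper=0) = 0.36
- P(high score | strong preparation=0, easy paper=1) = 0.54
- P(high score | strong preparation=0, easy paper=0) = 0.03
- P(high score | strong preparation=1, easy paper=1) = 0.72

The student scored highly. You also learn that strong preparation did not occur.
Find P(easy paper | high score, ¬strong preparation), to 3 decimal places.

Enumerate both values of easy paper and weight by the priors:
  P(high score | ¬strong preparation) = 0.03·0.95 + 0.54·0.05
        = 0.028500 + 0.027000 = 0.055500
The terms with easy paper present sum to 0.027000, so
  P(easy paper | high score, ¬strong preparation) = 0.027000 / 0.055500 ≈ 0.486

P(easy paper | high score, ¬strong preparation) ≈ 0.486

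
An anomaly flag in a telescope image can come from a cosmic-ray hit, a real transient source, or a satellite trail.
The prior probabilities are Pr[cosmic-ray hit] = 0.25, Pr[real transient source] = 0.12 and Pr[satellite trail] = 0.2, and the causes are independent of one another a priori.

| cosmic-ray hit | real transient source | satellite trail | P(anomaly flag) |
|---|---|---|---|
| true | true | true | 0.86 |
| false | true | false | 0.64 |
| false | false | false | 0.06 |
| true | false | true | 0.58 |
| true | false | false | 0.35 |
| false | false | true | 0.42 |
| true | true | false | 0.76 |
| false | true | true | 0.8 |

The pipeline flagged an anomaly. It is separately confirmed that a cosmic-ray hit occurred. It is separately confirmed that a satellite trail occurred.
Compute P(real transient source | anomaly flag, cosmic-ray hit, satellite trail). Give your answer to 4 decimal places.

P(real transient source | anomaly flag, cosmic-ray hit, satellite trail) ≈ 0.1682

P(anomaly flag | cosmic-ray hit, satellite trail) = 0.58*0.88 + 0.86*0.12 = 0.510400 + 0.103200 = 0.613600
Restricting to configurations with real transient source present: 0.86*0.12 = 0.103200.
So P(real transient source | anomaly flag, cosmic-ray hit, satellite trail) = 0.103200/0.613600 ≈ 0.1682.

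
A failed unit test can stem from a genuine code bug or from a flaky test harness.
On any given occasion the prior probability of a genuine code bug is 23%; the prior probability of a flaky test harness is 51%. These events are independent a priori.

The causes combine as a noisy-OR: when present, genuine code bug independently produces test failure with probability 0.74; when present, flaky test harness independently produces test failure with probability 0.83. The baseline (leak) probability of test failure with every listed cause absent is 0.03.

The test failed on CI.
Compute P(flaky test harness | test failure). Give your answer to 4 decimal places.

Under noisy-OR, P(test failure | causes) = 1 − (1−0.03)·∏(1−qᵢ) over the active causes.
P(test failure) = 0.03×0.77×0.49 + 0.8351×0.77×0.51 + 0.7478×0.23×0.49 + 0.957126×0.23×0.51 = 0.011319 + 0.327944 + 0.084277 + 0.112271 = 0.535811
The flaky test harness-present share is 0.327944 + 0.112271 = 0.440215.
Hence the posterior is 0.440215/0.535811 ≈ 0.8216.

P(flaky test harness | test failure) ≈ 0.8216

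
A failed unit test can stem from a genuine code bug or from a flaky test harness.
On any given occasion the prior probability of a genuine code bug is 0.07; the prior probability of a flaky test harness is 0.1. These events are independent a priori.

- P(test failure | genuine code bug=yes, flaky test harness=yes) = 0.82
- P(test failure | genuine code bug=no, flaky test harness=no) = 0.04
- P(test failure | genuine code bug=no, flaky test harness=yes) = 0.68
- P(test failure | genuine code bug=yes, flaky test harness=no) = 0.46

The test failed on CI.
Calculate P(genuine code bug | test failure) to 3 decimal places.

P(test failure) = 0.04×0.93×0.9 + 0.68×0.93×0.1 + 0.46×0.07×0.9 + 0.82×0.07×0.1 = 0.033480 + 0.063240 + 0.028980 + 0.005740 = 0.131440
The genuine code bug-present share is 0.028980 + 0.005740 = 0.034720.
P(genuine code bug | test failure) = 0.034720 / 0.131440 ≈ 0.264

P(genuine code bug | test failure) ≈ 0.264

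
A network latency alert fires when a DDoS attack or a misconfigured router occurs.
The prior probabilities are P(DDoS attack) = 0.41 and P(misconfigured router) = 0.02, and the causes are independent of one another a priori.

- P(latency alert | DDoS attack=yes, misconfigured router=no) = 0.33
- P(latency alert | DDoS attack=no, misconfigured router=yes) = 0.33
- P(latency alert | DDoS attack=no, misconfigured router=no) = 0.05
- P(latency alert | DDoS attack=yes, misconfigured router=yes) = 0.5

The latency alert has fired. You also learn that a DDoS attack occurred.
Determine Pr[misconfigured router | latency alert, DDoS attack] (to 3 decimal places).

Pr[misconfigured router | latency alert, DDoS attack] ≈ 0.030

Sum P(latency alert|·) weighted by the priors over both values of misconfigured router:
  P(latency alert | DDoS attack) = 0.33·0.98 + 0.5·0.02
        = 0.323400 + 0.010000 = 0.333400
The terms with misconfigured router present sum to 0.010000, so
  P(misconfigured router | latency alert, DDoS attack) = 0.010000 / 0.333400 ≈ 0.030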